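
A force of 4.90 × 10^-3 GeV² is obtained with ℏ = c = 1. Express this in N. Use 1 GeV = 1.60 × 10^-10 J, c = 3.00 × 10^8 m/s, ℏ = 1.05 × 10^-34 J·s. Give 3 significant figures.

3.98 × 10^3 N

Force is [E]/[L] = [E]²/(ℏc); restore (ℏc)⁻¹.
1 GeV² → 1/(ℏc) × (1 GeV in J)² = 8.13 × 10^5 N.
Result: 4.90 × 10^-3 × 8.13 × 10^5 = 3.98 × 10^3 N.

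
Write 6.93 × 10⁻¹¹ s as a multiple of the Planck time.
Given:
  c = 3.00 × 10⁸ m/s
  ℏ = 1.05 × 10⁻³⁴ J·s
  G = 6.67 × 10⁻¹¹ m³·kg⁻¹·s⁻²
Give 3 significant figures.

Planck time: t_P = √(ℏG/c⁵) = 5.37 × 10⁻⁴⁴ s.
6.93 × 10⁻¹¹ / 5.37 × 10⁻⁴⁴ = 1.29 × 10³³

1.29 × 10³³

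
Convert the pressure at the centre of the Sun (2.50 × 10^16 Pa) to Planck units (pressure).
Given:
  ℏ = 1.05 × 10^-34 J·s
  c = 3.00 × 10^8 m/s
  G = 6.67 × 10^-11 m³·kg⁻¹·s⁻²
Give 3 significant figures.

5.34 × 10^-98

Planck pressure: p_P = c⁷/(ℏG²) = 4.68 × 10^113 Pa.
2.50 × 10^16 / 4.68 × 10^113 = 5.34 × 10^-98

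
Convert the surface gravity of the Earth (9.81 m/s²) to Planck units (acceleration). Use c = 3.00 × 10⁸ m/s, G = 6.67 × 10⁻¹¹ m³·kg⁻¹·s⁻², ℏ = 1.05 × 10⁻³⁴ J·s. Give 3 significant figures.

Planck acceleration: a_P = √(c⁷/(ℏG)) = 5.59 × 10⁵¹ m/s².
9.81 / 5.59 × 10⁵¹ = 1.76 × 10⁻⁵¹

1.76 × 10⁻⁵¹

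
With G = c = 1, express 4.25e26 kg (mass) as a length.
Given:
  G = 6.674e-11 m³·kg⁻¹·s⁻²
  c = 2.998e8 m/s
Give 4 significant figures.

0.3156 m

In G = c = 1 units mass has dimensions of length; the conversion factor is G/c².
4.25e26 kg × (G/c²) = 0.3156 m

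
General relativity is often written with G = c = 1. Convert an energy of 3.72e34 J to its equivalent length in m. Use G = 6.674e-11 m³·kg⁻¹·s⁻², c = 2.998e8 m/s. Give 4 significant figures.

3.073e-10 m

Energy → length via G/c⁴.
3.72e34 J × (G/c⁴) = 3.073e-10 m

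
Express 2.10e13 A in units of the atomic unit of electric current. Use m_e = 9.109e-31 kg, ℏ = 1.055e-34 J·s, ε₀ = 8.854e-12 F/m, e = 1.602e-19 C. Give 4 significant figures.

atomic unit of electric current: I_au = e E_h/ℏ = m_e e⁵/((4πε₀)²ℏ³) = 6.612e-3 A.
2.10e13 / 6.612e-3 = 3.176e15

3.176e15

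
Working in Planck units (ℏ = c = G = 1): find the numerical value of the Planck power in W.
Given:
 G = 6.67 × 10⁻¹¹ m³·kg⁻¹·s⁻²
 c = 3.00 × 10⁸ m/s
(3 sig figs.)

3.64 × 10⁵² W

Dimensional analysis gives P_P = c⁵/G.
  = 2.43 × 10⁴² / 6.67 × 10⁻¹¹
  = 3.64 × 10⁵² W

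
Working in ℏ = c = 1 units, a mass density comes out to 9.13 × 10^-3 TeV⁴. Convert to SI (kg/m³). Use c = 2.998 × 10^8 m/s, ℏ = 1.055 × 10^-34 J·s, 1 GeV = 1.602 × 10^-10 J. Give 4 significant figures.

Mass density is [E]/(c²[L]³) = [E]⁴/(ℏ³c⁵).
1 GeV⁴ → 1/(ℏ³c⁵) × (1 GeV in J)⁴ = 2.316 × 10^20 kg/m³.
Convert the energy scale: 9.13 × 10^-3 TeV⁴ = 9.13 × 10^9 GeV⁴.
Result: 9.13 × 10^9 × 2.316 × 10^20 = 2.114 × 10^30 kg/m³.

2.114 × 10^30 kg/m³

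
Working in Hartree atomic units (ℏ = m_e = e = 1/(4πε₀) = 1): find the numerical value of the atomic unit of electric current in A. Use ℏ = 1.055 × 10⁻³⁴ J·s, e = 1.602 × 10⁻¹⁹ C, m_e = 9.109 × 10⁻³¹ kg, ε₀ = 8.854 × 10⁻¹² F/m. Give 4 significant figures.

From ℏ = m_e = e = 1/(4πε₀) = 1 the current scale is I_au = e E_h/ℏ = m_e e⁵/((4πε₀)²ℏ³).
E_h = 4.354 × 10⁻¹⁸ J
e·E_h/ℏ = 6.612 × 10⁻³ A

6.612 × 10⁻³ A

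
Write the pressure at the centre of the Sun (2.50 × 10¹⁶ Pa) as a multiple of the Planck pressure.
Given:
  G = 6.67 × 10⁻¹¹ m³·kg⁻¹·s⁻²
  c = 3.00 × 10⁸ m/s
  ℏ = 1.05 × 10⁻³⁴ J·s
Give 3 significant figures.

5.34 × 10⁻⁹⁸

Planck pressure: p_P = c⁷/(ℏG²) = 4.68 × 10¹¹³ Pa.
2.50 × 10¹⁶ / 4.68 × 10¹¹³ = 5.34 × 10⁻⁹⁸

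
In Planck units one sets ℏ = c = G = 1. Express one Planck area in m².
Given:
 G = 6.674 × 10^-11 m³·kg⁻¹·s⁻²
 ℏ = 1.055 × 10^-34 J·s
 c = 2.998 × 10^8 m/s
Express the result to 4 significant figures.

2.613 × 10^-70 m²

A_P = ℏG/c³
  = 7.041 × 10^-45 / 2.695 × 10^25
  = 2.613 × 10^-70 m²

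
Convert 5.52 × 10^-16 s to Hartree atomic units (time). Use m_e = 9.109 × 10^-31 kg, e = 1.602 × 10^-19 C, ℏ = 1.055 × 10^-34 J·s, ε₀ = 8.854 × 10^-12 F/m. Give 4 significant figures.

atomic unit of time: τ_au = (4πε₀)²ℏ³/(m_e e⁴) = 2.423 × 10^-17 s.
5.52 × 10^-16 / 2.423 × 10^-17 = 22.78

22.78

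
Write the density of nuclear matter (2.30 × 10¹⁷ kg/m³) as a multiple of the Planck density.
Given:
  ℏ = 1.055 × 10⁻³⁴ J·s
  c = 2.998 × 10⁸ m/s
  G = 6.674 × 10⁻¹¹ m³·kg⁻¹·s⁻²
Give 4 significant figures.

Planck density: ρ_P = c⁵/(ℏG²) = 5.154 × 10⁹⁶ kg/m³.
2.30 × 10¹⁷ / 5.154 × 10⁹⁶ = 4.463 × 10⁻⁸⁰

4.463 × 10⁻⁸⁰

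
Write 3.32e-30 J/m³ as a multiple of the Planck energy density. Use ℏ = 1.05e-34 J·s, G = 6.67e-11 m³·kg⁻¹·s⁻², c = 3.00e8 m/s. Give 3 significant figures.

Planck energy density: u_P = c⁷/(ℏG²) = 4.68e113 J/m³.
3.32e-30 / 4.68e113 = 7.09e-144

7.09e-144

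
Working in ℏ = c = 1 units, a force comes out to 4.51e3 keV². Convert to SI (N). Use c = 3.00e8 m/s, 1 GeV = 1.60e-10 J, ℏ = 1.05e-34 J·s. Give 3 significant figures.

Force is [E]/[L] = [E]²/(ℏc); restore (ℏc)⁻¹.
1 GeV² → 1/(ℏc) × (1 GeV in J)² = 8.13e5 N.
Convert the energy scale: 4.51e3 keV² = 4.51e-9 GeV².
Result: 4.51e-9 × 8.13e5 = 3.67e-3 N.

3.67e-3 N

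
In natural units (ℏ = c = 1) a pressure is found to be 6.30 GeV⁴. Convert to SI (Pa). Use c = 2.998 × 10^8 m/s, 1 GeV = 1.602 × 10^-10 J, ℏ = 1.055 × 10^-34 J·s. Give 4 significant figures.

Pressure is [E]/[L]³ = [E]⁴/(ℏc)³.
1 GeV⁴ → 1/(ℏc)³ × (1 GeV in J)⁴ = 2.082 × 10^37 Pa.
Result: 6.30 × 2.082 × 10^37 = 1.311 × 10^38 Pa.

1.311 × 10^38 Pa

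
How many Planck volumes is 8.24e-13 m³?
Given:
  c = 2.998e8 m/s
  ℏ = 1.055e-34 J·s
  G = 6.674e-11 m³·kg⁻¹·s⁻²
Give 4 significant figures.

Planck volume: V_P = (ℏG/c³)^(3/2) = 4.224e-105 m³.
8.24e-13 / 4.224e-105 = 1.951e92

1.951e92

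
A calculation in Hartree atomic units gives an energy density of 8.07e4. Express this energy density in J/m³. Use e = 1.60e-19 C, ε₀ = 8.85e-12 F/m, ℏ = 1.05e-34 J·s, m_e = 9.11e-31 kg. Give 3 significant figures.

One atomic unit of energy density: u_au = E_h/a₀³ = m_e⁴e¹⁰/((4πε₀)⁵ℏ⁸) = 3.01e13 J/m³.
8.07e4 × 3.01e13 J/m³ = 2.43e18 J/m³

2.43e18 J/m³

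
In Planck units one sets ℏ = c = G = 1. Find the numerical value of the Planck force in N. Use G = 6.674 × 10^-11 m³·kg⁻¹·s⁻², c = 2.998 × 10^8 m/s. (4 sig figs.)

1.210 × 10^44 N

F_P = c⁴/G
  = 8.078 × 10^33 / 6.674 × 10^-11
  = 1.210 × 10^44 N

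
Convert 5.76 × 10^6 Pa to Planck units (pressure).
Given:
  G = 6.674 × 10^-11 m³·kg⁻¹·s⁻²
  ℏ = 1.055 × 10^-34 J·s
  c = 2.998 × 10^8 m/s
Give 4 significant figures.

1.243 × 10^-107

Planck pressure: p_P = c⁷/(ℏG²) = 4.632 × 10^113 Pa.
5.76 × 10^6 / 4.632 × 10^113 = 1.243 × 10^-107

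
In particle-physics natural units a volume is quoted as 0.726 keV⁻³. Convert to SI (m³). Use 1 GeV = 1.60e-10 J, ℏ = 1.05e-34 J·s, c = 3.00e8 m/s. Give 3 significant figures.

5.54e-30 m³

Volume is [L]³ = [E]⁻³·(ℏc)³.
1 GeV⁻³ → (ℏc)³ × (1 GeV in J)⁻³ = 7.63e-48 m³.
Convert the energy scale: 0.726 keV⁻³ = 7.26e17 GeV⁻³.
Result: 7.26e17 × 7.63e-48 = 5.54e-30 m³.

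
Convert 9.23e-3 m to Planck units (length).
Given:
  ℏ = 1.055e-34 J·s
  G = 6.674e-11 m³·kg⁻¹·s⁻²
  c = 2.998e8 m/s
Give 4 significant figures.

Planck length: ℓ_P = √(ℏG/c³) = 1.616e-35 m.
9.23e-3 / 1.616e-35 = 5.710e32

5.710e32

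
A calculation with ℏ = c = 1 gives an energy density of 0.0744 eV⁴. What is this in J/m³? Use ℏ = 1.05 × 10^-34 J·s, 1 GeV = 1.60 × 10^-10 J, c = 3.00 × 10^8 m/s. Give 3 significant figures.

[E]/[L]³ = [E]⁴/(ℏc)³; restore (ℏc)⁻³.
1 GeV⁴ → 1/(ℏc)³ × (1 GeV in J)⁴ = 2.10 × 10^37 J/m³.
Convert the energy scale: 0.0744 eV⁴ = 7.44 × 10^-38 GeV⁴.
Result: 7.44 × 10^-38 × 2.10 × 10^37 = 1.56 J/m³.

1.56 J/m³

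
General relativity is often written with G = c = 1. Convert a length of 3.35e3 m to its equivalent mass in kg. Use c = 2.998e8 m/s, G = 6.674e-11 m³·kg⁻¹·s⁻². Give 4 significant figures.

4.512e30 kg

Length → mass via c²/G.
3.35e3 m × (c²/G) = 4.512e30 kg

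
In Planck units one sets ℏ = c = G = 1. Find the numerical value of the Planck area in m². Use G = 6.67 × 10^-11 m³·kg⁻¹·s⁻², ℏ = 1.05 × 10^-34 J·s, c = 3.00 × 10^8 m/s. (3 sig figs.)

A_P = ℏG/c³
  = 7.00 × 10^-45 / 2.70 × 10^25
  = 2.59 × 10^-70 m²

2.59 × 10^-70 m²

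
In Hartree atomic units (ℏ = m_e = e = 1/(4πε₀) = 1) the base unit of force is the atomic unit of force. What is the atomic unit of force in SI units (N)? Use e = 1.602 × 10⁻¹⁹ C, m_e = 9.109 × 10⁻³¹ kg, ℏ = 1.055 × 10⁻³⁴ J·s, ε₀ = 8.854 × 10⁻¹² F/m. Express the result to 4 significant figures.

8.220 × 10⁻⁸ N

F_au = E_h/a₀ = m_e²e⁶/((4πε₀)³ℏ⁴)
E_h = 4.354 × 10⁻¹⁸ J
a₀ = 5.297 × 10⁻¹¹ m
E_h/a₀ = 8.220 × 10⁻⁸ N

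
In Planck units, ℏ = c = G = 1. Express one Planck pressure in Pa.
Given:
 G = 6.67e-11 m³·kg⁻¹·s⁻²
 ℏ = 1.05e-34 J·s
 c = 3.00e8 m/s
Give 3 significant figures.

4.68e113 Pa

The unique combination of the constants set to 1 with dimensions of pressure is p_P = c⁷/(ℏG²).
  = 2.19e59 / 4.67e-55
  = 4.68e113 Pa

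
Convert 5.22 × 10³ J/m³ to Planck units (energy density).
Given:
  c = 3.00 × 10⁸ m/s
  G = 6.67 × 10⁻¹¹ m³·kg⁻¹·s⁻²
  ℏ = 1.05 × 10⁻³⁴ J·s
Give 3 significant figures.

Planck energy density: u_P = c⁷/(ℏG²) = 4.68 × 10¹¹³ J/m³.
5.22 × 10³ / 4.68 × 10¹¹³ = 1.11 × 10⁻¹¹⁰

1.11 × 10⁻¹¹⁰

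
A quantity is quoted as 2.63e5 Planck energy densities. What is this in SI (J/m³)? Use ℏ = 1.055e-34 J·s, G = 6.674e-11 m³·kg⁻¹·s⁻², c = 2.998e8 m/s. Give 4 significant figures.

One Planck energy density: u_P = c⁷/(ℏG²) = 4.632e113 J/m³.
2.63e5 × 4.632e113 J/m³ = 1.218e119 J/m³

1.218e119 J/m³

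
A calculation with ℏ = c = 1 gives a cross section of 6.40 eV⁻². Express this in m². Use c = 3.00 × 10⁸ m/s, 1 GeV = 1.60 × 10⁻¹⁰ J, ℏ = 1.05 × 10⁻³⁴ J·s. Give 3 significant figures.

2.48 × 10⁻¹³ m²

Area is [L]² = [E]⁻²·(ℏc)²; restore (ℏc)².
1 GeV⁻² → (ℏc)² × (1 GeV in J)⁻² = 3.88 × 10⁻³² m².
Convert the energy scale: 6.40 eV⁻² = 6.40 × 10¹⁸ GeV⁻².
Result: 6.40 × 10¹⁸ × 3.88 × 10⁻³² = 2.48 × 10⁻¹³ m².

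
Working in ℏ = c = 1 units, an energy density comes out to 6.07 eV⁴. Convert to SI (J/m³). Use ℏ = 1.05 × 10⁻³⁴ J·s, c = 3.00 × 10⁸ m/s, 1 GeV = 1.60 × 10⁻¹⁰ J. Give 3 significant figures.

127 J/m³

[E]/[L]³ = [E]⁴/(ℏc)³; restore (ℏc)⁻³.
1 GeV⁴ → 1/(ℏc)³ × (1 GeV in J)⁴ = 2.10 × 10³⁷ J/m³.
Convert the energy scale: 6.07 eV⁴ = 6.07 × 10⁻³⁶ GeV⁴.
Result: 6.07 × 10⁻³⁶ × 2.10 × 10³⁷ = 127 J/m³.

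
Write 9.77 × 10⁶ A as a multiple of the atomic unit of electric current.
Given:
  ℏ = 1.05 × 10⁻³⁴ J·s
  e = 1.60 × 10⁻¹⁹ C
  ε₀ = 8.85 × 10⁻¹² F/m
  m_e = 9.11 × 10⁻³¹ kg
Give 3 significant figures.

atomic unit of electric current: I_au = e E_h/ℏ = m_e e⁵/((4πε₀)²ℏ³) = 6.67 × 10⁻³ A.
9.77 × 10⁶ / 6.67 × 10⁻³ = 1.46 × 10⁹

1.46 × 10⁹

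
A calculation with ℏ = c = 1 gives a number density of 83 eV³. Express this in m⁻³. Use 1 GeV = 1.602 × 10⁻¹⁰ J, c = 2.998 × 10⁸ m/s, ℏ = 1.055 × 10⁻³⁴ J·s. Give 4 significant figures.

1.078 × 10²² m⁻³

Number density is [L]⁻³ = [E]³/(ℏc)³.
1 GeV³ → 1/(ℏc)³ × (1 GeV in J)³ = 1.299 × 10⁴⁷ m⁻³.
Convert the energy scale: 83 eV³ = 8.30 × 10⁻²⁶ GeV³.
Result: 8.30 × 10⁻²⁶ × 1.299 × 10⁴⁷ = 1.078 × 10²² m⁻³.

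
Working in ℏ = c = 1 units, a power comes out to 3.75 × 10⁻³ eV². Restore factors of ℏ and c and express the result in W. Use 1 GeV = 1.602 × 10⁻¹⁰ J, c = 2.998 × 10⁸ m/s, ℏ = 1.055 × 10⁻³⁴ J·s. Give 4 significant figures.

Power is [E]/[T] = [E]²/ℏ.
1 GeV² → 1/ℏ × (1 GeV in J)² = 2.433 × 10¹⁴ W.
Convert the energy scale: 3.75 × 10⁻³ eV² = 3.75 × 10⁻²¹ GeV².
Result: 3.75 × 10⁻²¹ × 2.433 × 10¹⁴ = 9.122 × 10⁻⁷ W.

9.122 × 10⁻⁷ W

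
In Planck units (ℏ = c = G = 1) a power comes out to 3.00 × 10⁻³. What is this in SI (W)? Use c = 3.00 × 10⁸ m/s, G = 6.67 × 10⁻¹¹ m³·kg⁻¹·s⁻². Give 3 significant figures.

One Planck power: P_P = c⁵/G = 3.64 × 10⁵² W.
3.00 × 10⁻³ × 3.64 × 10⁵² W = 1.09 × 10⁵⁰ W

1.09 × 10⁵⁰ W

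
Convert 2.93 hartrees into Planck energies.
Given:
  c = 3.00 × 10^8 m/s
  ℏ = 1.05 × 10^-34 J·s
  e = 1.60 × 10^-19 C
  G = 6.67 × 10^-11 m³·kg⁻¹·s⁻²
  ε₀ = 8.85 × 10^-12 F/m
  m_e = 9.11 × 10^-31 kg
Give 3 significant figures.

hartree: E_h = m_e e⁴/(4πε₀ℏ)² = 4.38 × 10^-18 J
Planck energy: E_P = √(ℏc⁵/G) = 1.96 × 10^9 J
2.93 × 4.38 × 10^-18 / 1.96 × 10^9 = 6.56 × 10^-27

6.56 × 10^-27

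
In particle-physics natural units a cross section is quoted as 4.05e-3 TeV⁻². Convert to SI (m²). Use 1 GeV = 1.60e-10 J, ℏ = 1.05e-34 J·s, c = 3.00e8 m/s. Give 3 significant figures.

1.57e-40 m²

Area is [L]² = [E]⁻²·(ℏc)²; restore (ℏc)².
1 GeV⁻² → (ℏc)² × (1 GeV in J)⁻² = 3.88e-32 m².
Convert the energy scale: 4.05e-3 TeV⁻² = 4.05e-9 GeV⁻².
Result: 4.05e-9 × 3.88e-32 = 1.57e-40 m².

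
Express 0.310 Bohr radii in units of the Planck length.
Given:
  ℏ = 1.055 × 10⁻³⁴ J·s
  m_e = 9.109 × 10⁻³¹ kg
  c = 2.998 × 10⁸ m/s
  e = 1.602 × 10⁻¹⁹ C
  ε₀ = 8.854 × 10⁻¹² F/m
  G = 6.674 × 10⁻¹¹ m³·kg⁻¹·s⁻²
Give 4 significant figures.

1.016 × 10²⁴

Bohr radius: a₀ = 4πε₀ℏ²/(m_e e²) = 5.297 × 10⁻¹¹ m
Planck length: ℓ_P = √(ℏG/c³) = 1.616 × 10⁻³⁵ m
0.310 × 5.297 × 10⁻¹¹ / 1.616 × 10⁻³⁵ = 1.016 × 10²⁴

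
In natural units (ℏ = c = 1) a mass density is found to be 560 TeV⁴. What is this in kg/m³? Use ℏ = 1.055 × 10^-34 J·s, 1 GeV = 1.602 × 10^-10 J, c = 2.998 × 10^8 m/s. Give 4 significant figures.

Mass density is [E]/(c²[L]³) = [E]⁴/(ℏ³c⁵).
1 GeV⁴ → 1/(ℏ³c⁵) × (1 GeV in J)⁴ = 2.316 × 10^20 kg/m³.
Convert the energy scale: 560 TeV⁴ = 5.60 × 10^14 GeV⁴.
Result: 5.60 × 10^14 × 2.316 × 10^20 = 1.297 × 10^35 kg/m³.

1.297 × 10^35 kg/m³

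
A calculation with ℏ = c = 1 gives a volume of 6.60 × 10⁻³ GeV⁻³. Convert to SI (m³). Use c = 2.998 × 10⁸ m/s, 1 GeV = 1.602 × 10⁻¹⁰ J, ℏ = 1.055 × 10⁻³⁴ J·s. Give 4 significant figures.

5.079 × 10⁻⁵⁰ m³

Volume is [L]³ = [E]⁻³·(ℏc)³.
1 GeV⁻³ → (ℏc)³ × (1 GeV in J)⁻³ = 7.696 × 10⁻⁴⁸ m³.
Result: 6.60 × 10⁻³ × 7.696 × 10⁻⁴⁸ = 5.079 × 10⁻⁵⁰ m³.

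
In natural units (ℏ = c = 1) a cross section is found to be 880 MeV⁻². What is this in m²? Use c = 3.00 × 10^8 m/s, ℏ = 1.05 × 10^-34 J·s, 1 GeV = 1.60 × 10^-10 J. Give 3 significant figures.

Area is [L]² = [E]⁻²·(ℏc)²; restore (ℏc)².
1 GeV⁻² → (ℏc)² × (1 GeV in J)⁻² = 3.88 × 10^-32 m².
Convert the energy scale: 880 MeV⁻² = 8.80 × 10^8 GeV⁻².
Result: 8.80 × 10^8 × 3.88 × 10^-32 = 3.41 × 10^-23 m².

3.41 × 10^-23 m²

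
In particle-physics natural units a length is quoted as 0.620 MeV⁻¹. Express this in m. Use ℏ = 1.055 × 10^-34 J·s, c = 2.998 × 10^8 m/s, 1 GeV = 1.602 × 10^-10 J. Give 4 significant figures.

A length is [E]⁻¹ in ℏ=c=1; restore one factor of ℏc.
1 GeV⁻¹ → ℏc × (1 GeV in J)⁻¹ = 1.974 × 10^-16 m.
Convert the energy scale: 0.620 MeV⁻¹ = 620 GeV⁻¹.
Result: 620 × 1.974 × 10^-16 = 1.224 × 10^-13 m.

1.224 × 10^-13 m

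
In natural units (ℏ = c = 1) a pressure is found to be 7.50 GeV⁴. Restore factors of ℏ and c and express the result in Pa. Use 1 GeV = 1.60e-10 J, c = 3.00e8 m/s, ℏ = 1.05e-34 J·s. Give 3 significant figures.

Pressure is [E]/[L]³ = [E]⁴/(ℏc)³.
1 GeV⁴ → 1/(ℏc)³ × (1 GeV in J)⁴ = 2.10e37 Pa.
Result: 7.50 × 2.10e37 = 1.57e38 Pa.

1.57e38 Pa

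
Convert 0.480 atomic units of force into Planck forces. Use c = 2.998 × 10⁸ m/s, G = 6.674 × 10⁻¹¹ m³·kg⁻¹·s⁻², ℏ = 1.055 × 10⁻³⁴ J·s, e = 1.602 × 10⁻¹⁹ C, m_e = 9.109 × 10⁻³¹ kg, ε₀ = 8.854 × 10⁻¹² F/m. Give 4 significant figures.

3.260 × 10⁻⁵²

atomic unit of force: F_au = E_h/a₀ = m_e²e⁶/((4πε₀)³ℏ⁴) = 8.220 × 10⁻⁸ N
Planck force: F_P = c⁴/G = 1.210 × 10⁴⁴ N
0.480 × 8.220 × 10⁻⁸ / 1.210 × 10⁴⁴ = 3.260 × 10⁻⁵²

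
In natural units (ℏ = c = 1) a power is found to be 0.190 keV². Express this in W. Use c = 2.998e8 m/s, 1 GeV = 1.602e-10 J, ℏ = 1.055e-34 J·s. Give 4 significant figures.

Power is [E]/[T] = [E]²/ℏ.
1 GeV² → 1/ℏ × (1 GeV in J)² = 2.433e14 W.
Convert the energy scale: 0.190 keV² = 1.90e-13 GeV².
Result: 1.90e-13 × 2.433e14 = 46.22 W.

46.22 W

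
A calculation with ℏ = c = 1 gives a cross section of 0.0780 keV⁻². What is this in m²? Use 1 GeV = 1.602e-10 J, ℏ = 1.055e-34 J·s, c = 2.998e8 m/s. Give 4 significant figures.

Area is [L]² = [E]⁻²·(ℏc)²; restore (ℏc)².
1 GeV⁻² → (ℏc)² × (1 GeV in J)⁻² = 3.898e-32 m².
Convert the energy scale: 0.0780 keV⁻² = 7.80e10 GeV⁻².
Result: 7.80e10 × 3.898e-32 = 3.040e-21 m².

3.040e-21 m²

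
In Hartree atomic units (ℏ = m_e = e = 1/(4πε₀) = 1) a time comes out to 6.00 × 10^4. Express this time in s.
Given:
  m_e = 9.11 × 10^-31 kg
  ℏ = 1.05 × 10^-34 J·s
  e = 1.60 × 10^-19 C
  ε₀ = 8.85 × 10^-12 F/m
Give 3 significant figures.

One atomic unit of time: τ_au = (4πε₀)²ℏ³/(m_e e⁴) = 2.40 × 10^-17 s.
6.00 × 10^4 × 2.40 × 10^-17 s = 1.44 × 10^-12 s

1.44 × 10^-12 s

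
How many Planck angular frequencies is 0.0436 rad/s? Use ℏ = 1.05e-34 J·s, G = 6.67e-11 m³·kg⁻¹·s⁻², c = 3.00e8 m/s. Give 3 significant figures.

2.34e-45

Planck angular frequency: ω_P = √(c⁵/(ℏG)) = 1.86e43 rad/s.
0.0436 / 1.86e43 = 2.34e-45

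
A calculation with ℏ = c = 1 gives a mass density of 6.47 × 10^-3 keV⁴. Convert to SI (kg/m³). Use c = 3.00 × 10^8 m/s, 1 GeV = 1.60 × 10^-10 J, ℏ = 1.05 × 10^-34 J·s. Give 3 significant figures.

Mass density is [E]/(c²[L]³) = [E]⁴/(ℏ³c⁵).
1 GeV⁴ → 1/(ℏ³c⁵) × (1 GeV in J)⁴ = 2.33 × 10^20 kg/m³.
Convert the energy scale: 6.47 × 10^-3 keV⁴ = 6.47 × 10^-27 GeV⁴.
Result: 6.47 × 10^-27 × 2.33 × 10^20 = 1.51 × 10^-6 kg/m³.

1.51 × 10^-6 kg/m³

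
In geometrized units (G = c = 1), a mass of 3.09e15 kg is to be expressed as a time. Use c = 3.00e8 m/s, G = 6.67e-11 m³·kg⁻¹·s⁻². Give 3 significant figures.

Mass → time via G/c³.
3.09e15 kg × (G/c³) = 7.63e-21 s

7.63e-21 s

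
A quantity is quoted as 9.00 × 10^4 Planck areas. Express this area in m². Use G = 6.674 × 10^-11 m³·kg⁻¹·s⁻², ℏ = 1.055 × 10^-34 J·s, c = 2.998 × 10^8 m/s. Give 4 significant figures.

One Planck area: A_P = ℏG/c³ = 2.613 × 10^-70 m².
9.00 × 10^4 × 2.613 × 10^-70 m² = 2.352 × 10^-65 m²

2.352 × 10^-65 m²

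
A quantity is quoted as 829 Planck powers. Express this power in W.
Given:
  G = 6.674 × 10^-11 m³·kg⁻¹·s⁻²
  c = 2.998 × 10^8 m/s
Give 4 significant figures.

One Planck power: P_P = c⁵/G = 3.629 × 10^52 W.
829 × 3.629 × 10^52 W = 3.008 × 10^55 W

3.008 × 10^55 W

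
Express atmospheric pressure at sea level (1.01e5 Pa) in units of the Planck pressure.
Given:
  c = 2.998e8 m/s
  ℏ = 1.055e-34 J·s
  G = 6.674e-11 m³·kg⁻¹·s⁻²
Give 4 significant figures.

Planck pressure: p_P = c⁷/(ℏG²) = 4.632e113 Pa.
1.01e5 / 4.632e113 = 2.180e-109

2.180e-109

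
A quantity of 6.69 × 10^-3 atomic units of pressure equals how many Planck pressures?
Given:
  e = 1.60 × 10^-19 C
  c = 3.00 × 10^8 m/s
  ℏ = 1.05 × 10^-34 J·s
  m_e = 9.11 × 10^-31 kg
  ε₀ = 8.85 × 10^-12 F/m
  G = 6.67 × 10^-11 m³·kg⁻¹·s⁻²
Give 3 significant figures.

4.31 × 10^-103

atomic unit of pressure: P_au = E_h/a₀³ = m_e⁴e¹⁰/((4πε₀)⁵ℏ⁸) = 3.01 × 10^13 Pa
Planck pressure: p_P = c⁷/(ℏG²) = 4.68 × 10^113 Pa
6.69 × 10^-3 × 3.01 × 10^13 / 4.68 × 10^113 = 4.31 × 10^-103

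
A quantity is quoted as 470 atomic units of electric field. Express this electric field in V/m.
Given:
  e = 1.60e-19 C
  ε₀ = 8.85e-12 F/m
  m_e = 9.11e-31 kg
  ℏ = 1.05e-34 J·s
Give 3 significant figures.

2.45e14 V/m

One atomic unit of electric field: E_au = E_h/(e a₀) = m_e²e⁵/((4πε₀)³ℏ⁴) = 5.20e11 V/m.
470 × 5.20e11 V/m = 2.45e14 V/m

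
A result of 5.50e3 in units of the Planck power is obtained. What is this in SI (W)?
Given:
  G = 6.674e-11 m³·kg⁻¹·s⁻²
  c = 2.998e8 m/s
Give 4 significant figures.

1.996e56 W

One Planck power: P_P = c⁵/G = 3.629e52 W.
5.50e3 × 3.629e52 W = 1.996e56 W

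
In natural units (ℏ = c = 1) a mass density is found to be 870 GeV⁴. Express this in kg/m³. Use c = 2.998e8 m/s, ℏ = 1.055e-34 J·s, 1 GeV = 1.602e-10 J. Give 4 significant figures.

2.015e23 kg/m³

Mass density is [E]/(c²[L]³) = [E]⁴/(ℏ³c⁵).
1 GeV⁴ → 1/(ℏ³c⁵) × (1 GeV in J)⁴ = 2.316e20 kg/m³.
Result: 870 × 2.316e20 = 2.015e23 kg/m³.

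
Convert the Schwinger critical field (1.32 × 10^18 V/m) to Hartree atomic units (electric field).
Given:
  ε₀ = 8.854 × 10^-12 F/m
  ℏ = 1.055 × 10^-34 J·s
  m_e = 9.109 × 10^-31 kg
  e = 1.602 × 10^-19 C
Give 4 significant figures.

atomic unit of electric field: E_au = E_h/(e a₀) = m_e²e⁵/((4πε₀)³ℏ⁴) = 5.131 × 10^11 V/m.
1.32 × 10^18 / 5.131 × 10^11 = 2.573 × 10^6

2.573 × 10^6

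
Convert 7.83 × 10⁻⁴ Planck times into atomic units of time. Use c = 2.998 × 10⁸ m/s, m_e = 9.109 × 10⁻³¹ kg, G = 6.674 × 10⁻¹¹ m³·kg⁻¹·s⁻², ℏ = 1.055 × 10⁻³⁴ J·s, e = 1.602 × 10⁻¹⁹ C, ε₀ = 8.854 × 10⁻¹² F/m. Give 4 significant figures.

Planck time: t_P = √(ℏG/c⁵) = 5.392 × 10⁻⁴⁴ s
atomic unit of time: τ_au = (4πε₀)²ℏ³/(m_e e⁴) = 2.423 × 10⁻¹⁷ s
7.83 × 10⁻⁴ × 5.392 × 10⁻⁴⁴ / 2.423 × 10⁻¹⁷ = 1.742 × 10⁻³⁰

1.742 × 10⁻³⁰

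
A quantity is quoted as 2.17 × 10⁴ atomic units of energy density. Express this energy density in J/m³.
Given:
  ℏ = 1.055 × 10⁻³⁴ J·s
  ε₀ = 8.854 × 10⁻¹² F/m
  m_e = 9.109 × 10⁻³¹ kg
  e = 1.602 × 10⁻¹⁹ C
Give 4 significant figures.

One atomic unit of energy density: u_au = E_h/a₀³ = m_e⁴e¹⁰/((4πε₀)⁵ℏ⁸) = 2.929 × 10¹³ J/m³.
2.17 × 10⁴ × 2.929 × 10¹³ J/m³ = 6.356 × 10¹⁷ J/m³

6.356 × 10¹⁷ J/m³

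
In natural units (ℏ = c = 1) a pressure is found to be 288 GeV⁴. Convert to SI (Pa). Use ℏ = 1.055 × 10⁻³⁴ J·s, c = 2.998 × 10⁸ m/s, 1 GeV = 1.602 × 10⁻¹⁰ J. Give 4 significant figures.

5.995 × 10³⁹ Pa

Pressure is [E]/[L]³ = [E]⁴/(ℏc)³.
1 GeV⁴ → 1/(ℏc)³ × (1 GeV in J)⁴ = 2.082 × 10³⁷ Pa.
Result: 288 × 2.082 × 10³⁷ = 5.995 × 10³⁹ Pa.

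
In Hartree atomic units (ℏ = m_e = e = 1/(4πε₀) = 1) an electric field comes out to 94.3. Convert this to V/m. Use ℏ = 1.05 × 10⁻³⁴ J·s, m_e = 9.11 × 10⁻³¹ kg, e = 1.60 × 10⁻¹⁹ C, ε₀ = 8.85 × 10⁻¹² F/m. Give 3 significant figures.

One atomic unit of electric field: E_au = E_h/(e a₀) = m_e²e⁵/((4πε₀)³ℏ⁴) = 5.20 × 10¹¹ V/m.
94.3 × 5.20 × 10¹¹ V/m = 4.91 × 10¹³ V/m

4.91 × 10¹³ V/m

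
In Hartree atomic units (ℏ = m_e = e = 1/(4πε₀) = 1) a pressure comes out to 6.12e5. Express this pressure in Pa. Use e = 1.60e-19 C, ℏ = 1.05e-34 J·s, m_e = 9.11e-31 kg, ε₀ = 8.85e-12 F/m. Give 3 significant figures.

1.84e19 Pa

One atomic unit of pressure: P_au = E_h/a₀³ = m_e⁴e¹⁰/((4πε₀)⁵ℏ⁸) = 3.01e13 Pa.
6.12e5 × 3.01e13 Pa = 1.84e19 Pa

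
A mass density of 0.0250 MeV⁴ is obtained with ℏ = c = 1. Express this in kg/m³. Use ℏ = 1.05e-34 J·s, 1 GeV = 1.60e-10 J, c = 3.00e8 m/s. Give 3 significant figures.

Mass density is [E]/(c²[L]³) = [E]⁴/(ℏ³c⁵).
1 GeV⁴ → 1/(ℏ³c⁵) × (1 GeV in J)⁴ = 2.33e20 kg/m³.
Convert the energy scale: 0.0250 MeV⁴ = 2.50e-14 GeV⁴.
Result: 2.50e-14 × 2.33e20 = 5.82e6 kg/m³.

5.82e6 kg/m³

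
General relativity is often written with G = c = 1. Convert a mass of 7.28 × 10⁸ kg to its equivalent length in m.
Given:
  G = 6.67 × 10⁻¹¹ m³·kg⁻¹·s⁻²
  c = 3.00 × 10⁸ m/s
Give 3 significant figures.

In G = c = 1 units mass has dimensions of length; the conversion factor is G/c².
7.28 × 10⁸ kg × (G/c²) = 5.40 × 10⁻¹⁹ m

5.40 × 10⁻¹⁹ m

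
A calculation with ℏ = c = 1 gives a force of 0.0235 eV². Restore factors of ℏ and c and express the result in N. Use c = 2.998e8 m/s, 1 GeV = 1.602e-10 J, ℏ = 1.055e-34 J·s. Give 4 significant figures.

1.907e-14 N

Force is [E]/[L] = [E]²/(ℏc); restore (ℏc)⁻¹.
1 GeV² → 1/(ℏc) × (1 GeV in J)² = 8.114e5 N.
Convert the energy scale: 0.0235 eV² = 2.35e-20 GeV².
Result: 2.35e-20 × 8.114e5 = 1.907e-14 N.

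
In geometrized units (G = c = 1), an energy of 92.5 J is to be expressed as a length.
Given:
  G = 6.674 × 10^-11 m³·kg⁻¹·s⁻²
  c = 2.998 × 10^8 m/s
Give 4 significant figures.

Energy → length via G/c⁴.
92.5 J × (G/c⁴) = 7.642 × 10^-43 m

7.642 × 10^-43 m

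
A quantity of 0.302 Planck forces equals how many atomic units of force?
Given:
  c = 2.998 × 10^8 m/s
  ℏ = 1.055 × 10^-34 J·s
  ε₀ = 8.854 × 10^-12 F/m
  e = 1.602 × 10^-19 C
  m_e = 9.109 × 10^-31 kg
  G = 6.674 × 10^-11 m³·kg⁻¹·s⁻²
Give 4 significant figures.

4.447 × 10^50

Planck force: F_P = c⁴/G = 1.210 × 10^44 N
atomic unit of force: F_au = E_h/a₀ = m_e²e⁶/((4πε₀)³ℏ⁴) = 8.220 × 10^-8 N
0.302 × 1.210 × 10^44 / 8.220 × 10^-8 = 4.447 × 10^50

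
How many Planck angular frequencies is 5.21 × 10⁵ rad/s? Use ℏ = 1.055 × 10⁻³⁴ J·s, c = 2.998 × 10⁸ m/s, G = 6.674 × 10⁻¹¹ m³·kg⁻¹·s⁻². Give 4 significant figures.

Planck angular frequency: ω_P = √(c⁵/(ℏG)) = 1.855 × 10⁴³ rad/s.
5.21 × 10⁵ / 1.855 × 10⁴³ = 2.809 × 10⁻³⁸

2.809 × 10⁻³⁸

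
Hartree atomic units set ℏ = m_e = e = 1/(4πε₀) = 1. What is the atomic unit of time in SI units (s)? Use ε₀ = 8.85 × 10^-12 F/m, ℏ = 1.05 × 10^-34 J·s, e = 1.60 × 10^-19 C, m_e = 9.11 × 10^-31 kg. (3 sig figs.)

The unique combination of the constants set to 1 with dimensions of time is τ_au = (4πε₀)²ℏ³/(m_e e⁴).
E_h = 4.38 × 10^-18 J
ℏ/E_h = 2.40 × 10^-17 s

2.40 × 10^-17 s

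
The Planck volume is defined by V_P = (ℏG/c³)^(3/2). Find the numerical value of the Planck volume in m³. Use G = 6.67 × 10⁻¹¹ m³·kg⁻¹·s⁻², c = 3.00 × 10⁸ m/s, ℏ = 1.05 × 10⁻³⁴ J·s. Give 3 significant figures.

V_P = (ℏG/c³)^(3/2)
  = √(1.75 × 10⁻²⁰⁹)
  = 4.18 × 10⁻¹⁰⁵ m³

4.18 × 10⁻¹⁰⁵ m³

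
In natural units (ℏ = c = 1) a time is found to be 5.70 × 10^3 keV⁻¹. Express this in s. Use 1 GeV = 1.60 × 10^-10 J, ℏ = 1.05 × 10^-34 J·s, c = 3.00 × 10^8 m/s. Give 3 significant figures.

A time is [E]⁻¹ in ℏ=c=1; restore one factor of ℏ.
1 GeV⁻¹ → ℏ × (1 GeV in J)⁻¹ = 6.56 × 10^-25 s.
Convert the energy scale: 5.70 × 10^3 keV⁻¹ = 5.70 × 10^9 GeV⁻¹.
Result: 5.70 × 10^9 × 6.56 × 10^-25 = 3.74 × 10^-15 s.

3.74 × 10^-15 s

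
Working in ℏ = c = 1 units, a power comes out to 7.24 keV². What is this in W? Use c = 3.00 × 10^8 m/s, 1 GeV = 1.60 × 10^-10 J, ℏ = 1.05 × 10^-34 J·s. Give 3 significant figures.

1.77 × 10^3 W

Power is [E]/[T] = [E]²/ℏ.
1 GeV² → 1/ℏ × (1 GeV in J)² = 2.44 × 10^14 W.
Convert the energy scale: 7.24 keV² = 7.24 × 10^-12 GeV².
Result: 7.24 × 10^-12 × 2.44 × 10^14 = 1.77 × 10^3 W.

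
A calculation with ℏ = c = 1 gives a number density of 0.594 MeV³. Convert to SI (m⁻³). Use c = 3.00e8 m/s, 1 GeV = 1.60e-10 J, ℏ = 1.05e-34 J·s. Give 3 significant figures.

Number density is [L]⁻³ = [E]³/(ℏc)³.
1 GeV³ → 1/(ℏc)³ × (1 GeV in J)³ = 1.31e47 m⁻³.
Convert the energy scale: 0.594 MeV³ = 5.94e-10 GeV³.
Result: 5.94e-10 × 1.31e47 = 7.78e37 m⁻³.

7.78e37 m⁻³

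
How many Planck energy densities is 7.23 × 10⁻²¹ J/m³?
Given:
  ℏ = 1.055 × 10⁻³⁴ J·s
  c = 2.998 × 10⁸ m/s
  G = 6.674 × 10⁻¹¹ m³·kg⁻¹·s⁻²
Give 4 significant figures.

Planck energy density: u_P = c⁷/(ℏG²) = 4.632 × 10¹¹³ J/m³.
7.23 × 10⁻²¹ / 4.632 × 10¹¹³ = 1.561 × 10⁻¹³⁴

1.561 × 10⁻¹³⁴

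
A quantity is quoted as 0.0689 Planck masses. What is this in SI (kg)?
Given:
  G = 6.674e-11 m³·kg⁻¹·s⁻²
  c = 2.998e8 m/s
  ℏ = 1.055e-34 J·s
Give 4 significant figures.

One Planck mass: m_P = √(ℏc/G) = 2.177e-8 kg.
0.0689 × 2.177e-8 kg = 1.500e-9 kg

1.500e-9 kg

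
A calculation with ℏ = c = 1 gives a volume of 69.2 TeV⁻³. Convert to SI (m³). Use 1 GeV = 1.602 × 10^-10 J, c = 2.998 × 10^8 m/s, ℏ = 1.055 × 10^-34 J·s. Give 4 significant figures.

Volume is [L]³ = [E]⁻³·(ℏc)³.
1 GeV⁻³ → (ℏc)³ × (1 GeV in J)⁻³ = 7.696 × 10^-48 m³.
Convert the energy scale: 69.2 TeV⁻³ = 6.92 × 10^-8 GeV⁻³.
Result: 6.92 × 10^-8 × 7.696 × 10^-48 = 5.326 × 10^-55 m³.

5.326 × 10^-55 m³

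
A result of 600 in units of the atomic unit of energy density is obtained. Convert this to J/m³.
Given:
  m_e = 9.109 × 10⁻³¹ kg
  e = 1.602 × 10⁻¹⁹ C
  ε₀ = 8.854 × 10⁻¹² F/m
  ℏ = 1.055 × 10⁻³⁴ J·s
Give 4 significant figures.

One atomic unit of energy density: u_au = E_h/a₀³ = m_e⁴e¹⁰/((4πε₀)⁵ℏ⁸) = 2.929 × 10¹³ J/m³.
600 × 2.929 × 10¹³ J/m³ = 1.757 × 10¹⁶ J/m³

1.757 × 10¹⁶ J/m³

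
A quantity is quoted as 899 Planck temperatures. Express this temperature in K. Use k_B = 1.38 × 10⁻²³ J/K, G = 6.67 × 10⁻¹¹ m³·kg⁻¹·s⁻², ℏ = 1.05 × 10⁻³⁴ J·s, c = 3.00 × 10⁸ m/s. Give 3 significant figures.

One Planck temperature: T_P = √(ℏc⁵/G) / k_B = 1.42 × 10³² K.
899 × 1.42 × 10³² K = 1.27 × 10³⁵ K

1.27 × 10³⁵ K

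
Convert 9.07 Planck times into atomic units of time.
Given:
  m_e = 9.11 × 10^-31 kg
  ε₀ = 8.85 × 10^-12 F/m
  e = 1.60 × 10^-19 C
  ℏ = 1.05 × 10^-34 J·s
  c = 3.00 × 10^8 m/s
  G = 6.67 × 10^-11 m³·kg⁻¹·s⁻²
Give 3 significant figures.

2.03 × 10^-26

Planck time: t_P = √(ℏG/c⁵) = 5.37 × 10^-44 s
atomic unit of time: τ_au = (4πε₀)²ℏ³/(m_e e⁴) = 2.40 × 10^-17 s
9.07 × 5.37 × 10^-44 / 2.40 × 10^-17 = 2.03 × 10^-26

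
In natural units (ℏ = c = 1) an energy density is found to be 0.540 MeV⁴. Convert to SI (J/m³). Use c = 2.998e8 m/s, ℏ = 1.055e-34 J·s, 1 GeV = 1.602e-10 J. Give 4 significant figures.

[E]/[L]³ = [E]⁴/(ℏc)³; restore (ℏc)⁻³.
1 GeV⁴ → 1/(ℏc)³ × (1 GeV in J)⁴ = 2.082e37 J/m³.
Convert the energy scale: 0.540 MeV⁴ = 5.40e-13 GeV⁴.
Result: 5.40e-13 × 2.082e37 = 1.124e25 J/m³.

1.124e25 J/m³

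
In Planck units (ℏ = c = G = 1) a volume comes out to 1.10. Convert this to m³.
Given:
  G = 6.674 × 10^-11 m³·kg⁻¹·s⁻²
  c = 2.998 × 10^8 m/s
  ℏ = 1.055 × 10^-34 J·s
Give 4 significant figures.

4.646 × 10^-105 m³

One Planck volume: V_P = (ℏG/c³)^(3/2) = 4.224 × 10^-105 m³.
1.10 × 4.224 × 10^-105 m³ = 4.646 × 10^-105 m³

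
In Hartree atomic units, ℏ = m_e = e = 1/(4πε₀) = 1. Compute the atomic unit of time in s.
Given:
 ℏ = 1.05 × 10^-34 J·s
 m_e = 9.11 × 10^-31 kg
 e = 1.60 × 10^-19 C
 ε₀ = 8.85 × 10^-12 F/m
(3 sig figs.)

From ℏ = m_e = e = 1/(4πε₀) = 1 the time scale is τ_au = (4πε₀)²ℏ³/(m_e e⁴).
E_h = 4.38 × 10^-18 J
ℏ/E_h = 2.40 × 10^-17 s

2.40 × 10^-17 s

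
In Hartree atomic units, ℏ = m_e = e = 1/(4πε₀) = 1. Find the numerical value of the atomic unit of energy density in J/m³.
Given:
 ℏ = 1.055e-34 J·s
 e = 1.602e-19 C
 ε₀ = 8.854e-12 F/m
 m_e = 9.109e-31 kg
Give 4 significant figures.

2.929e13 J/m³

The unique combination of the constants set to 1 with dimensions of energy density is u_au = E_h/a₀³ = m_e⁴e¹⁰/((4πε₀)⁵ℏ⁸).
E_h = 4.354e-18 J
a₀ = 5.297e-11 m
E_h/a₀³ = 2.929e13 J/m³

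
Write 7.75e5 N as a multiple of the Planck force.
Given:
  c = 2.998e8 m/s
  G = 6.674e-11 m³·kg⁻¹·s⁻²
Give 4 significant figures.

Planck force: F_P = c⁴/G = 1.210e44 N.
7.75e5 / 1.210e44 = 6.403e-39

6.403e-39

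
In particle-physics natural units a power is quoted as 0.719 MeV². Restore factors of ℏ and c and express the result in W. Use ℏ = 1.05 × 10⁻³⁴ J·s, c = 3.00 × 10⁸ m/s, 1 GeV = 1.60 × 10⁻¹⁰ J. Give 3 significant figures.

1.75 × 10⁸ W

Power is [E]/[T] = [E]²/ℏ.
1 GeV² → 1/ℏ × (1 GeV in J)² = 2.44 × 10¹⁴ W.
Convert the energy scale: 0.719 MeV² = 7.19 × 10⁻⁷ GeV².
Result: 7.19 × 10⁻⁷ × 2.44 × 10¹⁴ = 1.75 × 10⁸ W.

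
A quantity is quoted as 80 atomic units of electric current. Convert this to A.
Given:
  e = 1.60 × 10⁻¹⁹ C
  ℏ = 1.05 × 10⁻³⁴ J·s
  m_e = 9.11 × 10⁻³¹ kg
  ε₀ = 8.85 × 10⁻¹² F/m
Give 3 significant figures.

One atomic unit of electric current: I_au = e E_h/ℏ = m_e e⁵/((4πε₀)²ℏ³) = 6.67 × 10⁻³ A.
80 × 6.67 × 10⁻³ A = 0.534 A

0.534 A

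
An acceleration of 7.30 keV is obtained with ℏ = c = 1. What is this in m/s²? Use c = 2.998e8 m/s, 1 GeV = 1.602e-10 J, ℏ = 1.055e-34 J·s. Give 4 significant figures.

Acceleration is [L]/[T]² = c·[E]/ℏ.
1 GeV → c/ℏ × (1 GeV in J) = 4.552e32 m/s².
Convert the energy scale: 7.30 keV = 7.30e-6 GeV.
Result: 7.30e-6 × 4.552e32 = 3.323e27 m/s².

3.323e27 m/s²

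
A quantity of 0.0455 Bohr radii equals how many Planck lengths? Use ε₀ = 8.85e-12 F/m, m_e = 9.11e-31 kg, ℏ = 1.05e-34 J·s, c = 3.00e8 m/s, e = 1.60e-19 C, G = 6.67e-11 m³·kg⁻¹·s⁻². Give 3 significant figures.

1.49e23

Bohr radius: a₀ = 4πε₀ℏ²/(m_e e²) = 5.26e-11 m
Planck length: ℓ_P = √(ℏG/c³) = 1.61e-35 m
0.0455 × 5.26e-11 / 1.61e-35 = 1.49e23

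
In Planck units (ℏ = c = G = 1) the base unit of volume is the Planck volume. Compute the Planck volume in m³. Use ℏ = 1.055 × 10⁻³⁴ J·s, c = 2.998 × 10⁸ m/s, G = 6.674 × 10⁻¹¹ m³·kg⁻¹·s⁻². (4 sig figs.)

4.224 × 10⁻¹⁰⁵ m³

V_P = (ℏG/c³)^(3/2)
  = √(1.784 × 10⁻²⁰⁹)
  = 4.224 × 10⁻¹⁰⁵ m³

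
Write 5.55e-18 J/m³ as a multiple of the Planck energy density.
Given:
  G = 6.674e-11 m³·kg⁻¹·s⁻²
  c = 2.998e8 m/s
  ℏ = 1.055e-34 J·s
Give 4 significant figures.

Planck energy density: u_P = c⁷/(ℏG²) = 4.632e113 J/m³.
5.55e-18 / 4.632e113 = 1.198e-131

1.198e-131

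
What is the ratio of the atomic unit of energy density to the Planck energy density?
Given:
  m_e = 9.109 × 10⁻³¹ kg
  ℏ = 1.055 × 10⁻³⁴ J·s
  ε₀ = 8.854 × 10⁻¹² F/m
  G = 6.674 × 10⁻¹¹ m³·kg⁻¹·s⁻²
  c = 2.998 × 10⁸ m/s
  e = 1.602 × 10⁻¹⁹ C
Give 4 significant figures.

atomic unit of energy density: u_au = E_h/a₀³ = m_e⁴e¹⁰/((4πε₀)⁵ℏ⁸) = 2.929 × 10¹³ J/m³
Planck energy density: u_P = c⁷/(ℏG²) = 4.632 × 10¹¹³ J/m³
ratio = 2.929 × 10¹³ / 4.632 × 10¹¹³ = 6.323 × 10⁻¹⁰¹

6.323 × 10⁻¹⁰¹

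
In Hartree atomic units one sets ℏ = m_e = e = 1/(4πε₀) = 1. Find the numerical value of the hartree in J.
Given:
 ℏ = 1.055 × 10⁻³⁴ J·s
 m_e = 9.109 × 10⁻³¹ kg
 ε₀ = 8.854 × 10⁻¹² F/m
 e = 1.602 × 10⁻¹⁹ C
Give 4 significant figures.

4.354 × 10⁻¹⁸ J

E_h = m_e e⁴/(4πε₀ℏ)²
  = 6.000 × 10⁻¹⁰⁶ / 1.378 × 10⁻⁸⁸
  = 4.354 × 10⁻¹⁸ J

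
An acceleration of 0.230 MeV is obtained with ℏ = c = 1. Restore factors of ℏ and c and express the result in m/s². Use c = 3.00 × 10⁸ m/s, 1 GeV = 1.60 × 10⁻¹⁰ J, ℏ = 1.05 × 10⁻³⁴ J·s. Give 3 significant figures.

Acceleration is [L]/[T]² = c·[E]/ℏ.
1 GeV → c/ℏ × (1 GeV in J) = 4.57 × 10³² m/s².
Convert the energy scale: 0.230 MeV = 2.30 × 10⁻⁴ GeV.
Result: 2.30 × 10⁻⁴ × 4.57 × 10³² = 1.05 × 10²⁹ m/s².

1.05 × 10²⁹ m/s²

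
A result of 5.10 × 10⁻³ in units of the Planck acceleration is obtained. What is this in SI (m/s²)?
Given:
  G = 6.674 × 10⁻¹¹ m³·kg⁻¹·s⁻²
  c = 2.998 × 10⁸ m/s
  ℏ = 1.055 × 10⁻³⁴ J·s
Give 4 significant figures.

One Planck acceleration: a_P = √(c⁷/(ℏG)) = 5.560 × 10⁵¹ m/s².
5.10 × 10⁻³ × 5.560 × 10⁵¹ m/s² = 2.836 × 10⁴⁹ m/s²

2.836 × 10⁴⁹ m/s²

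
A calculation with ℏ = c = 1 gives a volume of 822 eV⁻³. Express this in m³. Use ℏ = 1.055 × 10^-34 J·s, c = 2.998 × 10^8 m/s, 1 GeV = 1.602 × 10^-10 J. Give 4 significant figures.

6.326 × 10^-18 m³

Volume is [L]³ = [E]⁻³·(ℏc)³.
1 GeV⁻³ → (ℏc)³ × (1 GeV in J)⁻³ = 7.696 × 10^-48 m³.
Convert the energy scale: 822 eV⁻³ = 8.22 × 10^29 GeV⁻³.
Result: 8.22 × 10^29 × 7.696 × 10^-48 = 6.326 × 10^-18 m³.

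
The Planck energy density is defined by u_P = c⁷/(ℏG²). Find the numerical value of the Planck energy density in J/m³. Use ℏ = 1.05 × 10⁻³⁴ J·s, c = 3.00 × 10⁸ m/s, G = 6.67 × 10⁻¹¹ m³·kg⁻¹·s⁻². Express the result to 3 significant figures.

4.68 × 10¹¹³ J/m³

u_P = c⁷/(ℏG²)
  = 2.19 × 10⁵⁹ / 4.67 × 10⁻⁵⁵
  = 4.68 × 10¹¹³ J/m³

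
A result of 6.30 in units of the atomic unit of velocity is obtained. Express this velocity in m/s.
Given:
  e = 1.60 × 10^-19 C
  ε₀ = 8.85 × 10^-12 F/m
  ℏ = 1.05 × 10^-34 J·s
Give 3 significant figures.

1.38 × 10^7 m/s

One atomic unit of velocity: v_au = e²/(4πε₀ℏ) = 2.19 × 10^6 m/s.
6.30 × 2.19 × 10^6 m/s = 1.38 × 10^7 m/s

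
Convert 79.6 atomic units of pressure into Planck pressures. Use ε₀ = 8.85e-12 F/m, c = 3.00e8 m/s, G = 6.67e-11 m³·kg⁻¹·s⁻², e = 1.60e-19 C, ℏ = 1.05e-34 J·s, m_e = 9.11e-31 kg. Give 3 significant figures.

atomic unit of pressure: P_au = E_h/a₀³ = m_e⁴e¹⁰/((4πε₀)⁵ℏ⁸) = 3.01e13 Pa
Planck pressure: p_P = c⁷/(ℏG²) = 4.68e113 Pa
79.6 × 3.01e13 / 4.68e113 = 5.12e-99

5.12e-99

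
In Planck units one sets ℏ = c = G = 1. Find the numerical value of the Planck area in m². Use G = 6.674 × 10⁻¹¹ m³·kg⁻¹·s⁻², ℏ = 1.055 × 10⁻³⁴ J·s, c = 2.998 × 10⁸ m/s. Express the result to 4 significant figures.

A_P = ℏG/c³
  = 7.041 × 10⁻⁴⁵ / 2.695 × 10²⁵
  = 2.613 × 10⁻⁷⁰ m²

2.613 × 10⁻⁷⁰ m²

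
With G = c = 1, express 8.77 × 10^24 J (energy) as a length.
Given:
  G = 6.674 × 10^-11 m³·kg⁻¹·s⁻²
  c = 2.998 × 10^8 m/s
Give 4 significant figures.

Energy → length via G/c⁴.
8.77 × 10^24 J × (G/c⁴) = 7.245 × 10^-20 m

7.245 × 10^-20 m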